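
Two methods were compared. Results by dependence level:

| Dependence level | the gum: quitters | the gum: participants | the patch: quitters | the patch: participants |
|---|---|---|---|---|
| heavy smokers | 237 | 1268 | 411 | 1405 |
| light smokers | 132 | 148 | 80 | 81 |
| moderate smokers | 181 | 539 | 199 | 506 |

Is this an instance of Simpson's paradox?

No

Heavy smokers: the gum 237/1268 = 18.7%, the patch 411/1405 = 29.3% → the patch
Light smokers: the gum 132/148 = 89.2%, the patch 80/81 = 98.8% → the patch
Moderate smokers: the gum 181/539 = 33.6%, the patch 199/506 = 39.3% → the patch
Overall: the gum 550/1955 = 28.1%, the patch 690/1992 = 34.6% → the patch
The patch wins overall and in every dependence group — no reversal.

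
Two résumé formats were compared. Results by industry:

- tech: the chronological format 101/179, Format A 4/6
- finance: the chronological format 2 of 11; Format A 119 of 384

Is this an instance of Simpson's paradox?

Yes

Tech: the chronological format 101/179 = 56.4%, Format A 4/6 = 66.7% → Format A
Finance: the chronological format 2/11 = 18.2%, Format A 119/384 = 31.0% → Format A
Overall: the chronological format 103/190 = 54.2%, Format A 123/390 = 31.5% → the chronological format
Format A wins each industry group but the chronological format wins overall — the comparison reverses. Format A's applications skew toward finance, which has a lower base rate.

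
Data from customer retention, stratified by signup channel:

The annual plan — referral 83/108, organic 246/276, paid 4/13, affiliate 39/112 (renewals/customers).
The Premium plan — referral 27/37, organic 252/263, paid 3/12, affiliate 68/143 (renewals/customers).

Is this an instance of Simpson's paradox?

No

Referral: the annual plan 83/108 = 76.9%, the Premium plan 27/37 = 73.0% → the annual plan
Organic: the annual plan 246/276 = 89.1%, the Premium plan 252/263 = 95.8% → the Premium plan
Paid: the annual plan 4/13 = 30.8%, the Premium plan 3/12 = 25.0% → the annual plan
Affiliate: the annual plan 39/112 = 34.8%, the Premium plan 68/143 = 47.6% → the Premium plan
Overall: the annual plan 372/509 = 73.1%, the Premium plan 350/455 = 76.9% → the Premium plan
Neither sweeps: the annual plan wins 2 of 4 groups, the Premium plan wins 2. The Premium plan wins overall but not every group — no Simpson reversal.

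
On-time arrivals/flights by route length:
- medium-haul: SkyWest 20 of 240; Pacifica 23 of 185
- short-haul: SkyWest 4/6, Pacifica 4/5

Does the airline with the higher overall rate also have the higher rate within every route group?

Yes

Medium-haul: SkyWest 20/240 = 8.3%, Pacifica 23/185 = 12.4% → Pacifica
Short-haul: SkyWest 4/6 = 66.7%, Pacifica 4/5 = 80.0% → Pacifica
Overall: SkyWest 24/246 = 9.8%, Pacifica 27/190 = 14.2% → Pacifica
Pacifica wins overall and in every route group — no reversal.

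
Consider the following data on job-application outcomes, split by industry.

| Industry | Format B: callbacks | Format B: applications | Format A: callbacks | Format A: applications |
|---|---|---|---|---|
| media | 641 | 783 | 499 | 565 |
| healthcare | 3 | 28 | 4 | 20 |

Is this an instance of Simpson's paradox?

No

Media: Format B 641/783 = 81.9%, Format A 499/565 = 88.3% → Format A
Healthcare: Format B 3/28 = 10.7%, Format A 4/20 = 20.0% → Format A
Overall: Format B 644/811 = 79.4%, Format A 503/585 = 86.0% → Format A
Format A wins overall and in every industry group — no reversal.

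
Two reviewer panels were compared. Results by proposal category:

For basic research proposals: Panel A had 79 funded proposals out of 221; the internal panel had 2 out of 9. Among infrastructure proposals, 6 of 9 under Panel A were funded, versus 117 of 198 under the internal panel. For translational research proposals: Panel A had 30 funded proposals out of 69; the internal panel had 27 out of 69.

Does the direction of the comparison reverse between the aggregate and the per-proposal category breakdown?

Basic research: Panel A 79/221 = 35.7%, the internal panel 2/9 = 22.2% → Panel A
Infrastructure: Panel A 6/9 = 66.7%, the internal panel 117/198 = 59.1% → Panel A
Translational research: Panel A 30/69 = 43.5%, the internal panel 27/69 = 39.1% → Panel A
Overall: Panel A 115/299 = 38.5%, the internal panel 146/276 = 52.9% → the internal panel
Panel A wins each proposal group but the internal panel wins overall — the comparison reverses. Panel A's proposals skew toward basic research, which has a lower base rate.

Yes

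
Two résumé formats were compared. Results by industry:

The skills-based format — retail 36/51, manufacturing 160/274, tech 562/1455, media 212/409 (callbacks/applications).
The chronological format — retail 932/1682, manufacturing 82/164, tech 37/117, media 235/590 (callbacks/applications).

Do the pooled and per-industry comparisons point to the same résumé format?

Retail: the skills-based format 36/51 = 70.6%, the chronological format 932/1682 = 55.4% → the skills-based format
Manufacturing: the skills-based format 160/274 = 58.4%, the chronological format 82/164 = 50.0% → the skills-based format
Tech: the skills-based format 562/1455 = 38.6%, the chronological format 37/117 = 31.6% → the skills-based format
Media: the skills-based format 212/409 = 51.8%, the chronological format 235/590 = 39.8% → the skills-based format
Overall: the skills-based format 970/2189 = 44.3%, the chronological format 1286/2553 = 50.4% → the chronological format
The skills-based format wins each industry group but the chronological format wins overall — the comparison reverses. The skills-based format's applications skew toward tech, which has a lower base rate.

No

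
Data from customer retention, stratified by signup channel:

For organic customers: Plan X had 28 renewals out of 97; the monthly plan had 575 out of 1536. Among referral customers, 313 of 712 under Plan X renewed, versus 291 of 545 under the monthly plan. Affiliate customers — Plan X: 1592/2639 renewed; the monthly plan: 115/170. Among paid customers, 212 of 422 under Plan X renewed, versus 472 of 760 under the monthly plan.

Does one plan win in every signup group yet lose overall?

Yes

Organic: Plan X 28/97 = 28.9%, the monthly plan 575/1536 = 37.4% → the monthly plan
Referral: Plan X 313/712 = 44.0%, the monthly plan 291/545 = 53.4% → the monthly plan
Affiliate: Plan X 1592/2639 = 60.3%, the monthly plan 115/170 = 67.6% → the monthly plan
Paid: Plan X 212/422 = 50.2%, the monthly plan 472/760 = 62.1% → the monthly plan
Overall: Plan X 2145/3870 = 55.4%, the monthly plan 1453/3011 = 48.3% → Plan X
The monthly plan wins each signup group but Plan X wins overall — the comparison reverses. The monthly plan's customers skew toward organic, which has a lower base rate.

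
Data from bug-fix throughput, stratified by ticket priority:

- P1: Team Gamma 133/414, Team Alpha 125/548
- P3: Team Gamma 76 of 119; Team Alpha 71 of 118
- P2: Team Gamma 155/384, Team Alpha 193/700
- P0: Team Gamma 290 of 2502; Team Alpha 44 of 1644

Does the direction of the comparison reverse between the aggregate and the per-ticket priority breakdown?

P1: Team Gamma 133/414 = 32.1%, Team Alpha 125/548 = 22.8% → Team Gamma
P3: Team Gamma 76/119 = 63.9%, Team Alpha 71/118 = 60.2% → Team Gamma
P2: Team Gamma 155/384 = 40.4%, Team Alpha 193/700 = 27.6% → Team Gamma
P0: Team Gamma 290/2502 = 11.6%, Team Alpha 44/1644 = 2.7% → Team Gamma
Overall: Team Gamma 654/3419 = 19.1%, Team Alpha 433/3010 = 14.4% → Team Gamma
Team Gamma wins overall and in every ticket group — no reversal.

No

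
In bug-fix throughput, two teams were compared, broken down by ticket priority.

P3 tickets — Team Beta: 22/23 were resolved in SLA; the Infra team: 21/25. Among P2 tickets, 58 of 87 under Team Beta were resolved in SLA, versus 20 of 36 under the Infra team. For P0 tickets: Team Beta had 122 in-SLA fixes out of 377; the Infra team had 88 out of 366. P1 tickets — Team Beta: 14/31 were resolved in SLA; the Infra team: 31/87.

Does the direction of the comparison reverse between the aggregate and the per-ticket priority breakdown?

P3: Team Beta 22/23 = 95.7%, the Infra team 21/25 = 84.0% → Team Beta
P2: Team Beta 58/87 = 66.7%, the Infra team 20/36 = 55.6% → Team Beta
P0: Team Beta 122/377 = 32.4%, the Infra team 88/366 = 24.0% → Team Beta
P1: Team Beta 14/31 = 45.2%, the Infra team 31/87 = 35.6% → Team Beta
Overall: Team Beta 216/518 = 41.7%, the Infra team 160/514 = 31.1% → Team Beta
Team Beta wins overall and in every ticket group — no reversal.

No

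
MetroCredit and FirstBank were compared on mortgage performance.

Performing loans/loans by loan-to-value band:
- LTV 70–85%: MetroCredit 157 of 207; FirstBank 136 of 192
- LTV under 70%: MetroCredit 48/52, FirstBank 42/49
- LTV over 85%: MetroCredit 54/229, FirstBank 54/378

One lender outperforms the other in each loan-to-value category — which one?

MetroCredit

LTV 70–85%: MetroCredit 157/207 = 75.8%, FirstBank 136/192 = 70.8% → MetroCredit
LTV under 70%: MetroCredit 48/52 = 92.3%, FirstBank 42/49 = 85.7% → MetroCredit
LTV over 85%: MetroCredit 54/229 = 23.6%, FirstBank 54/378 = 14.3% → MetroCredit
MetroCredit has the higher rate in all 3 groups.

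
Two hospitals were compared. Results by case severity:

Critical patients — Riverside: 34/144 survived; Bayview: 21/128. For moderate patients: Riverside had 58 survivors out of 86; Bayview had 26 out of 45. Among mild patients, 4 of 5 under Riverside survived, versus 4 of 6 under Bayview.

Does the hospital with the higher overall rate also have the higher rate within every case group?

Critical: Riverside 34/144 = 23.6%, Bayview 21/128 = 16.4% → Riverside
Moderate: Riverside 58/86 = 67.4%, Bayview 26/45 = 57.8% → Riverside
Mild: Riverside 4/5 = 80.0%, Bayview 4/6 = 66.7% → Riverside
Overall: Riverside 96/235 = 40.9%, Bayview 51/179 = 28.5% → Riverside
Riverside wins overall and in every case group — no reversal.

Yes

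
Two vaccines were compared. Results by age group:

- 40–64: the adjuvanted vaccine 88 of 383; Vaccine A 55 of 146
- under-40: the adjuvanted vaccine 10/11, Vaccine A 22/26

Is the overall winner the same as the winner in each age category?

40–64: the adjuvanted vaccine 88/383 = 23.0%, Vaccine A 55/146 = 37.7% → Vaccine A
Under-40: the adjuvanted vaccine 10/11 = 90.9%, Vaccine A 22/26 = 84.6% → the adjuvanted vaccine
Overall: the adjuvanted vaccine 98/394 = 24.9%, Vaccine A 77/172 = 44.8% → Vaccine A
Neither sweeps: the adjuvanted vaccine wins 1 of 2 groups, Vaccine A wins 1. Vaccine A wins overall but not every group — no Simpson reversal.

No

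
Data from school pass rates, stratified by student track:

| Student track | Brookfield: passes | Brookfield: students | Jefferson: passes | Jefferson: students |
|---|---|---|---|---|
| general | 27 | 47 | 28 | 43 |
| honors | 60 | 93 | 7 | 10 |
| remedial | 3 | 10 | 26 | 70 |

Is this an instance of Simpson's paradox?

General: Brookfield 27/47 = 57.4%, Jefferson 28/43 = 65.1% → Jefferson
Honors: Brookfield 60/93 = 64.5%, Jefferson 7/10 = 70.0% → Jefferson
Remedial: Brookfield 3/10 = 30.0%, Jefferson 26/70 = 37.1% → Jefferson
Overall: Brookfield 90/150 = 60.0%, Jefferson 61/123 = 49.6% → Brookfield
Jefferson wins each student group but Brookfield wins overall — the comparison reverses. Jefferson's students skew toward remedial, which has a lower base rate.

Yes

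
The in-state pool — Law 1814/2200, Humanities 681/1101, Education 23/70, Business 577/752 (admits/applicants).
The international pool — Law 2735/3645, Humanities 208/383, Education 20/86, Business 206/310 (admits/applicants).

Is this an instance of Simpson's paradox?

Law: the in-state pool 1814/2200 = 82.5%, the international pool 2735/3645 = 75.0% → the in-state pool
Humanities: the in-state pool 681/1101 = 61.9%, the international pool 208/383 = 54.3% → the in-state pool
Education: the in-state pool 23/70 = 32.9%, the international pool 20/86 = 23.3% → the in-state pool
Business: the in-state pool 577/752 = 76.7%, the international pool 206/310 = 66.5% → the in-state pool
Overall: the in-state pool 3095/4123 = 75.1%, the international pool 3169/4424 = 71.6% → the in-state pool
The in-state pool wins overall and in every department group — no reversal.

No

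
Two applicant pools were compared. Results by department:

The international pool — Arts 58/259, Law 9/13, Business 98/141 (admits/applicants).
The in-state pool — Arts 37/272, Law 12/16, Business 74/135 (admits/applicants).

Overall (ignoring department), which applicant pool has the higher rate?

Arts: the international pool 58/259 = 22.4%, the in-state pool 37/272 = 13.6% → the international pool
Law: the international pool 9/13 = 69.2%, the in-state pool 12/16 = 75.0% → the in-state pool
Business: the international pool 98/141 = 69.5%, the in-state pool 74/135 = 54.8% → the international pool
Overall: the international pool 165/413 = 40.0%, the in-state pool 123/423 = 29.1% → the international pool
(Neither sweeps every department group, but the international pool has the higher pooled rate.)

the international pool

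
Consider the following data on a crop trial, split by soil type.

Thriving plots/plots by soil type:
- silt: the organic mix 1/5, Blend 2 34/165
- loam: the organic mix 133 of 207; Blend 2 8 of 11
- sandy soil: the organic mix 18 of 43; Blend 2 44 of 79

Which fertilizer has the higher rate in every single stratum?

Blend 2

Silt: the organic mix 1/5 = 20.0%, Blend 2 34/165 = 20.6% → Blend 2
Loam: the organic mix 133/207 = 64.3%, Blend 2 8/11 = 72.7% → Blend 2
Sandy soil: the organic mix 18/43 = 41.9%, Blend 2 44/79 = 55.7% → Blend 2
Blend 2 has the higher rate in all 3 groups.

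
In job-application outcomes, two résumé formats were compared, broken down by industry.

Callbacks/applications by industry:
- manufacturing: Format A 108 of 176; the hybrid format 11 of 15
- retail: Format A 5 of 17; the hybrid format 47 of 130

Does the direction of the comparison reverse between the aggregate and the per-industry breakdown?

Manufacturing: Format A 108/176 = 61.4%, the hybrid format 11/15 = 73.3% → the hybrid format
Retail: Format A 5/17 = 29.4%, the hybrid format 47/130 = 36.2% → the hybrid format
Overall: Format A 113/193 = 58.5%, the hybrid format 58/145 = 40.0% → Format A
The hybrid format wins each industry group but Format A wins overall — the comparison reverses. The hybrid format's applications skew toward retail, which has a lower base rate.

Yes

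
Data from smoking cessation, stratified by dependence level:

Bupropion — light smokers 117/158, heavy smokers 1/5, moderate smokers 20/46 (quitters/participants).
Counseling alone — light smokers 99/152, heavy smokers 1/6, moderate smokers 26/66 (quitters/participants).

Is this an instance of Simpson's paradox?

Light smokers: bupropion 117/158 = 74.1%, counseling alone 99/152 = 65.1% → bupropion
Heavy smokers: bupropion 1/5 = 20.0%, counseling alone 1/6 = 16.7% → bupropion
Moderate smokers: bupropion 20/46 = 43.5%, counseling alone 26/66 = 39.4% → bupropion
Overall: bupropion 138/209 = 66.0%, counseling alone 126/224 = 56.2% → bupropion
Bupropion wins overall and in every dependence group — no reversal.

No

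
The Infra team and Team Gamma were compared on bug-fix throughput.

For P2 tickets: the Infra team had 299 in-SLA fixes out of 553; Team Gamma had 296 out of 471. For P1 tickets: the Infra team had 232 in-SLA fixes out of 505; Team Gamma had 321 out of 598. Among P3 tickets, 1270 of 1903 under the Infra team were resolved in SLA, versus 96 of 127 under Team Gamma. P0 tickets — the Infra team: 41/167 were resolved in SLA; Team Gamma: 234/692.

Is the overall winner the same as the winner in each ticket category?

P2: the Infra team 299/553 = 54.1%, Team Gamma 296/471 = 62.8% → Team Gamma
P1: the Infra team 232/505 = 45.9%, Team Gamma 321/598 = 53.7% → Team Gamma
P3: the Infra team 1270/1903 = 66.7%, Team Gamma 96/127 = 75.6% → Team Gamma
P0: the Infra team 41/167 = 24.6%, Team Gamma 234/692 = 33.8% → Team Gamma
Overall: the Infra team 1842/3128 = 58.9%, Team Gamma 947/1888 = 50.2% → the Infra team
Team Gamma wins each ticket group but the Infra team wins overall — the comparison reverses. Team Gamma's tickets skew toward P0, which has a lower base rate.

No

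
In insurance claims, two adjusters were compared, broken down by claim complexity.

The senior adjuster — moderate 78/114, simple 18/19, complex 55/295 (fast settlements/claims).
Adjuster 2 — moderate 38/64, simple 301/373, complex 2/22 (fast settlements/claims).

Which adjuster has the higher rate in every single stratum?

Moderate: the senior adjuster 78/114 = 68.4%, Adjuster 2 38/64 = 59.4% → the senior adjuster
Simple: the senior adjuster 18/19 = 94.7%, Adjuster 2 301/373 = 80.7% → the senior adjuster
Complex: the senior adjuster 55/295 = 18.6%, Adjuster 2 2/22 = 9.1% → the senior adjuster
The senior adjuster has the higher rate in all 3 groups.

the senior adjuster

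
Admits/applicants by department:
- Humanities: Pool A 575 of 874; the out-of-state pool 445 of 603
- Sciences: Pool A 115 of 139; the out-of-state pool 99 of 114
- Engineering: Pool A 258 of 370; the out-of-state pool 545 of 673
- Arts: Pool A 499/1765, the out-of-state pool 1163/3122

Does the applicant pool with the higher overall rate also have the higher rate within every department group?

Yes

Humanities: Pool A 575/874 = 65.8%, the out-of-state pool 445/603 = 73.8% → the out-of-state pool
Sciences: Pool A 115/139 = 82.7%, the out-of-state pool 99/114 = 86.8% → the out-of-state pool
Engineering: Pool A 258/370 = 69.7%, the out-of-state pool 545/673 = 81.0% → the out-of-state pool
Arts: Pool A 499/1765 = 28.3%, the out-of-state pool 1163/3122 = 37.3% → the out-of-state pool
Overall: Pool A 1447/3148 = 46.0%, the out-of-state pool 2252/4512 = 49.9% → the out-of-state pool
The out-of-state pool wins overall and in every department group — no reversal.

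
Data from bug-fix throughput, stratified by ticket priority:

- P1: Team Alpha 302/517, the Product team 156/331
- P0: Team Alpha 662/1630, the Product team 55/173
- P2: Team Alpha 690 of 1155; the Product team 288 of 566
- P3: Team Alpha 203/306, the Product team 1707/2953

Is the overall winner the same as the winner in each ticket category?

No

P1: Team Alpha 302/517 = 58.4%, the Product team 156/331 = 47.1% → Team Alpha
P0: Team Alpha 662/1630 = 40.6%, the Product team 55/173 = 31.8% → Team Alpha
P2: Team Alpha 690/1155 = 59.7%, the Product team 288/566 = 50.9% → Team Alpha
P3: Team Alpha 203/306 = 66.3%, the Product team 1707/2953 = 57.8% → Team Alpha
Overall: Team Alpha 1857/3608 = 51.5%, the Product team 2206/4023 = 54.8% → the Product team
Team Alpha wins each ticket group but the Product team wins overall — the comparison reverses. Team Alpha's tickets skew toward P0, which has a lower base rate.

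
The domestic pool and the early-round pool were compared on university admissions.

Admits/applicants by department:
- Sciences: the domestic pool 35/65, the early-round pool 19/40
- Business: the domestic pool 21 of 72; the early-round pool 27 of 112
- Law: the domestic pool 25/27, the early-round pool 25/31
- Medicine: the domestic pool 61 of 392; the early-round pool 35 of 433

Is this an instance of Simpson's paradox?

Sciences: the domestic pool 35/65 = 53.8%, the early-round pool 19/40 = 47.5% → the domestic pool
Business: the domestic pool 21/72 = 29.2%, the early-round pool 27/112 = 24.1% → the domestic pool
Law: the domestic pool 25/27 = 92.6%, the early-round pool 25/31 = 80.6% → the domestic pool
Medicine: the domestic pool 61/392 = 15.6%, the early-round pool 35/433 = 8.1% → the domestic pool
Overall: the domestic pool 142/556 = 25.5%, the early-round pool 106/616 = 17.2% → the domestic pool
The domestic pool wins overall and in every department group — no reversal.

No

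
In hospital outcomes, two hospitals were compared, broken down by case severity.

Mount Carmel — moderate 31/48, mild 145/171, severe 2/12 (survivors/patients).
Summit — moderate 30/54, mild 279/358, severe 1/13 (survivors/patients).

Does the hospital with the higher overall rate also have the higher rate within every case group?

Moderate: Mount Carmel 31/48 = 64.6%, Summit 30/54 = 55.6% → Mount Carmel
Mild: Mount Carmel 145/171 = 84.8%, Summit 279/358 = 77.9% → Mount Carmel
Severe: Mount Carmel 2/12 = 16.7%, Summit 1/13 = 7.7% → Mount Carmel
Overall: Mount Carmel 178/231 = 77.1%, Summit 310/425 = 72.9% → Mount Carmel
Mount Carmel wins overall and in every case group — no reversal.

Yes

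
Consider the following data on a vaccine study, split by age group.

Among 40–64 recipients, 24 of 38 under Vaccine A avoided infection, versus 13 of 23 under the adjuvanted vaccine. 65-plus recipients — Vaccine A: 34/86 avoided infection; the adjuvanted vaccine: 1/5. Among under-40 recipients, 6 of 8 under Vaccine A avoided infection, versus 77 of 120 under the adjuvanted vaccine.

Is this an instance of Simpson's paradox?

Yes

40–64: Vaccine A 24/38 = 63.2%, the adjuvanted vaccine 13/23 = 56.5% → Vaccine A
65-plus: Vaccine A 34/86 = 39.5%, the adjuvanted vaccine 1/5 = 20.0% → Vaccine A
Under-40: Vaccine A 6/8 = 75.0%, the adjuvanted vaccine 77/120 = 64.2% → Vaccine A
Overall: Vaccine A 64/132 = 48.5%, the adjuvanted vaccine 91/148 = 61.5% → the adjuvanted vaccine
Vaccine A wins each age group but the adjuvanted vaccine wins overall — the comparison reverses. Vaccine A's recipients skew toward 65-plus, which has a lower base rate.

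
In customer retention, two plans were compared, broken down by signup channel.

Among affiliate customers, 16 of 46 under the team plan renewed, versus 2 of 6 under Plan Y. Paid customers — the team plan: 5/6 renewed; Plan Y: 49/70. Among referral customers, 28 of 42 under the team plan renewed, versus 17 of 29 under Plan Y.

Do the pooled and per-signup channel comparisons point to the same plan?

No

Affiliate: the team plan 16/46 = 34.8%, Plan Y 2/6 = 33.3% → the team plan
Paid: the team plan 5/6 = 83.3%, Plan Y 49/70 = 70.0% → the team plan
Referral: the team plan 28/42 = 66.7%, Plan Y 17/29 = 58.6% → the team plan
Overall: the team plan 49/94 = 52.1%, Plan Y 68/105 = 64.8% → Plan Y
The team plan wins each signup group but Plan Y wins overall — the comparison reverses. The team plan's customers skew toward affiliate, which has a lower base rate.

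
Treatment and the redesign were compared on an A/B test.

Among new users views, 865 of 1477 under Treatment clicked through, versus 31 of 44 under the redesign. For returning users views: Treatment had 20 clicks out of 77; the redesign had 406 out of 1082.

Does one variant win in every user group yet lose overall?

Yes

New users: Treatment 865/1477 = 58.6%, the redesign 31/44 = 70.5% → the redesign
Returning users: Treatment 20/77 = 26.0%, the redesign 406/1082 = 37.5% → the redesign
Overall: Treatment 885/1554 = 56.9%, the redesign 437/1126 = 38.8% → Treatment
The redesign wins each user group but Treatment wins overall — the comparison reverses. The redesign's views skew toward returning users, which has a lower base rate.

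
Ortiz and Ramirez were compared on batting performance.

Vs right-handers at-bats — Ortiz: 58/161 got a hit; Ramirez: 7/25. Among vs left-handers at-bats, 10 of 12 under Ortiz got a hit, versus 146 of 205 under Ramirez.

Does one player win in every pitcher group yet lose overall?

Yes

Vs right-handers: Ortiz 58/161 = 36.0%, Ramirez 7/25 = 28.0% → Ortiz
Vs left-handers: Ortiz 10/12 = 83.3%, Ramirez 146/205 = 71.2% → Ortiz
Overall: Ortiz 68/173 = 39.3%, Ramirez 153/230 = 66.5% → Ramirez
Ortiz wins each pitcher group but Ramirez wins overall — the comparison reverses. Ortiz's at-bats skew toward vs right-handers, which has a lower base rate.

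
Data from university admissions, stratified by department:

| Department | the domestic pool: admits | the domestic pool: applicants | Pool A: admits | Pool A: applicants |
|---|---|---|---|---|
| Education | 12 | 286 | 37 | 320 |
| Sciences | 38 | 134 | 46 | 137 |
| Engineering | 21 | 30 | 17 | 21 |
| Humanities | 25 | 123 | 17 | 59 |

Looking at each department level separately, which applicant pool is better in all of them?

Pool A

Education: the domestic pool 12/286 = 4.2%, Pool A 37/320 = 11.6% → Pool A
Sciences: the domestic pool 38/134 = 28.4%, Pool A 46/137 = 33.6% → Pool A
Engineering: the domestic pool 21/30 = 70.0%, Pool A 17/21 = 81.0% → Pool A
Humanities: the domestic pool 25/123 = 20.3%, Pool A 17/59 = 28.8% → Pool A
Pool A has the higher rate in all 4 groups.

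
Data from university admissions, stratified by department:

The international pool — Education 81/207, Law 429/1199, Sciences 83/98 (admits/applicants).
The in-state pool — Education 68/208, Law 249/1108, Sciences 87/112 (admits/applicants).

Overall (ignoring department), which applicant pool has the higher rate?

Education: the international pool 81/207 = 39.1%, the in-state pool 68/208 = 32.7% → the international pool
Law: the international pool 429/1199 = 35.8%, the in-state pool 249/1108 = 22.5% → the international pool
Sciences: the international pool 83/98 = 84.7%, the in-state pool 87/112 = 77.7% → the international pool
Overall: the international pool 593/1504 = 39.4%, the in-state pool 404/1428 = 28.3% → the international pool

the international pool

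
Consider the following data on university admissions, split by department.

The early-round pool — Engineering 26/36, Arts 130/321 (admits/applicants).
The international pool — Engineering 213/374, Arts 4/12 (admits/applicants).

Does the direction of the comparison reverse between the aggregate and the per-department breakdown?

Engineering: the early-round pool 26/36 = 72.2%, the international pool 213/374 = 57.0% → the early-round pool
Arts: the early-round pool 130/321 = 40.5%, the international pool 4/12 = 33.3% → the early-round pool
Overall: the early-round pool 156/357 = 43.7%, the international pool 217/386 = 56.2% → the international pool
The early-round pool wins each department group but the international pool wins overall — the comparison reverses. The early-round pool's applicants skew toward Arts, which has a lower base rate.

Yes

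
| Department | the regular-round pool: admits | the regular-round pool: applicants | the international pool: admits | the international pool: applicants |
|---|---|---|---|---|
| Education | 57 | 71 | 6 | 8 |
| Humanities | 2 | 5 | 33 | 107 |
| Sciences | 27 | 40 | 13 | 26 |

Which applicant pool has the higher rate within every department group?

Education: the regular-round pool 57/71 = 80.3%, the international pool 6/8 = 75.0% → the regular-round pool
Humanities: the regular-round pool 2/5 = 40.0%, the international pool 33/107 = 30.8% → the regular-round pool
Sciences: the regular-round pool 27/40 = 67.5%, the international pool 13/26 = 50.0% → the regular-round pool
The regular-round pool has the higher rate in all 3 groups.

the regular-round pool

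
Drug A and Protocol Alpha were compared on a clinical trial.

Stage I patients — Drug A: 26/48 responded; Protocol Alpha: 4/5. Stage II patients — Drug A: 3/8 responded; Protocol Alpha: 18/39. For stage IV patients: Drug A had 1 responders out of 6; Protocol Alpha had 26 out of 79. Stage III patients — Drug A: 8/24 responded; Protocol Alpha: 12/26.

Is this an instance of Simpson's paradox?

Yes

Stage I: Drug A 26/48 = 54.2%, Protocol Alpha 4/5 = 80.0% → Protocol Alpha
Stage II: Drug A 3/8 = 37.5%, Protocol Alpha 18/39 = 46.2% → Protocol Alpha
Stage IV: Drug A 1/6 = 16.7%, Protocol Alpha 26/79 = 32.9% → Protocol Alpha
Stage III: Drug A 8/24 = 33.3%, Protocol Alpha 12/26 = 46.2% → Protocol Alpha
Overall: Drug A 38/86 = 44.2%, Protocol Alpha 60/149 = 40.3% → Drug A
Protocol Alpha wins each disease group but Drug A wins overall — the comparison reverses. Protocol Alpha's patients skew toward stage IV, which has a lower base rate.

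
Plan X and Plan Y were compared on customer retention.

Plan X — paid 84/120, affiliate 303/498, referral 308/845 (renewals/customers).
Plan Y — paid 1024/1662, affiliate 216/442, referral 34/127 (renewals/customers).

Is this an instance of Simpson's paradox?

Paid: Plan X 84/120 = 70.0%, Plan Y 1024/1662 = 61.6% → Plan X
Affiliate: Plan X 303/498 = 60.8%, Plan Y 216/442 = 48.9% → Plan X
Referral: Plan X 308/845 = 36.4%, Plan Y 34/127 = 26.8% → Plan X
Overall: Plan X 695/1463 = 47.5%, Plan Y 1274/2231 = 57.1% → Plan Y
Plan X wins each signup group but Plan Y wins overall — the comparison reverses. Plan X's customers skew toward referral, which has a lower base rate.

Yes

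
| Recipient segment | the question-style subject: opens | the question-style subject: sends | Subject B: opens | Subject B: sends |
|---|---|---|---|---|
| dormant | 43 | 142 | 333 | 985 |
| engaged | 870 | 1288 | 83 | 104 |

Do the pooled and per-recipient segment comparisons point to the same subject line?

No

Dormant: the question-style subject 43/142 = 30.3%, Subject B 333/985 = 33.8% → Subject B
Engaged: the question-style subject 870/1288 = 67.5%, Subject B 83/104 = 79.8% → Subject B
Overall: the question-style subject 913/1430 = 63.8%, Subject B 416/1089 = 38.2% → the question-style subject
Subject B wins each recipient group but the question-style subject wins overall — the comparison reverses. Subject B's sends skew toward dormant, which has a lower base rate.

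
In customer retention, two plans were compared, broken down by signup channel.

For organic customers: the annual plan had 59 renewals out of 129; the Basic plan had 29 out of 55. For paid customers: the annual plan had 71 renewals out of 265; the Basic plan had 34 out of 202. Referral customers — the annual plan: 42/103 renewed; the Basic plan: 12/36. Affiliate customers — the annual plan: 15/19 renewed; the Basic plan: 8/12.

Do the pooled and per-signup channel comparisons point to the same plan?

Organic: the annual plan 59/129 = 45.7%, the Basic plan 29/55 = 52.7% → the Basic plan
Paid: the annual plan 71/265 = 26.8%, the Basic plan 34/202 = 16.8% → the annual plan
Referral: the annual plan 42/103 = 40.8%, the Basic plan 12/36 = 33.3% → the annual plan
Affiliate: the annual plan 15/19 = 78.9%, the Basic plan 8/12 = 66.7% → the annual plan
Overall: the annual plan 187/516 = 36.2%, the Basic plan 83/305 = 27.2% → the annual plan
Neither sweeps: the annual plan wins 3 of 4 groups, the Basic plan wins 1. The annual plan wins overall but not every group — no Simpson reversal.

No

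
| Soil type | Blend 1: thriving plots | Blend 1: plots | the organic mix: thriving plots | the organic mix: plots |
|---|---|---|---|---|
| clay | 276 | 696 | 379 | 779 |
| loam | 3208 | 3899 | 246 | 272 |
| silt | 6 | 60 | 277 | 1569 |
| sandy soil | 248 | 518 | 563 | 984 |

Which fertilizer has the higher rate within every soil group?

the organic mix

Clay: Blend 1 276/696 = 39.7%, the organic mix 379/779 = 48.7% → the organic mix
Loam: Blend 1 3208/3899 = 82.3%, the organic mix 246/272 = 90.4% → the organic mix
Silt: Blend 1 6/60 = 10.0%, the organic mix 277/1569 = 17.7% → the organic mix
Sandy soil: Blend 1 248/518 = 47.9%, the organic mix 563/984 = 57.2% → the organic mix
The organic mix has the higher rate in all 4 groups.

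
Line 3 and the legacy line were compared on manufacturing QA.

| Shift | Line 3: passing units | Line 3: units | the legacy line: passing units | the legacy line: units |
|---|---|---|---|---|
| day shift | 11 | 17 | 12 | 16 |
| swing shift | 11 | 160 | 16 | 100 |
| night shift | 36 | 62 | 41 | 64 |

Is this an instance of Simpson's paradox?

Day shift: Line 3 11/17 = 64.7%, the legacy line 12/16 = 75.0% → the legacy line
Swing shift: Line 3 11/160 = 6.9%, the legacy line 16/100 = 16.0% → the legacy line
Night shift: Line 3 36/62 = 58.1%, the legacy line 41/64 = 64.1% → the legacy line
Overall: Line 3 58/239 = 24.3%, the legacy line 69/180 = 38.3% → the legacy line
The legacy line wins overall and in every shift group — no reversal.

No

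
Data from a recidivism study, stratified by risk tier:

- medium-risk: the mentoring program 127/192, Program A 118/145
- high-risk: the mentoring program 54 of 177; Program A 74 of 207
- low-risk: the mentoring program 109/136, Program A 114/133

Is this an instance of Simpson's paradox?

Medium-risk: the mentoring program 127/192 = 66.1%, Program A 118/145 = 81.4% → Program A
High-risk: the mentoring program 54/177 = 30.5%, Program A 74/207 = 35.7% → Program A
Low-risk: the mentoring program 109/136 = 80.1%, Program A 114/133 = 85.7% → Program A
Overall: the mentoring program 290/505 = 57.4%, Program A 306/485 = 63.1% → Program A
Program A wins overall and in every risk group — no reversal.

No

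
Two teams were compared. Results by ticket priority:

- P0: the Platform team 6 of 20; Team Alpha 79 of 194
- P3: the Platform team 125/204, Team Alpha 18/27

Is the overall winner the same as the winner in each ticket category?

P0: the Platform team 6/20 = 30.0%, Team Alpha 79/194 = 40.7% → Team Alpha
P3: the Platform team 125/204 = 61.3%, Team Alpha 18/27 = 66.7% → Team Alpha
Overall: the Platform team 131/224 = 58.5%, Team Alpha 97/221 = 43.9% → the Platform team
Team Alpha wins each ticket group but the Platform team wins overall — the comparison reverses. Team Alpha's tickets skew toward P0, which has a lower base rate.

No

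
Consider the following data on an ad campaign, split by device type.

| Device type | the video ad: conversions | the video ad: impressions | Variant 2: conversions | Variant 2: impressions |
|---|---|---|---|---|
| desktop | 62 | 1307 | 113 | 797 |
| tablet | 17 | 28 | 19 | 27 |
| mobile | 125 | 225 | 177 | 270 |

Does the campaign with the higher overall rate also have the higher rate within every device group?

Yes

Desktop: the video ad 62/1307 = 4.7%, Variant 2 113/797 = 14.2% → Variant 2
Tablet: the video ad 17/28 = 60.7%, Variant 2 19/27 = 70.4% → Variant 2
Mobile: the video ad 125/225 = 55.6%, Variant 2 177/270 = 65.6% → Variant 2
Overall: the video ad 204/1560 = 13.1%, Variant 2 309/1094 = 28.2% → Variant 2
Variant 2 wins overall and in every device group — no reversal.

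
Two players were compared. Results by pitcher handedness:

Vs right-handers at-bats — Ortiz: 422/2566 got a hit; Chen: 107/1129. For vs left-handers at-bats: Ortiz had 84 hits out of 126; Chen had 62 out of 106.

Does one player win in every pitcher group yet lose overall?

No

Vs right-handers: Ortiz 422/2566 = 16.4%, Chen 107/1129 = 9.5% → Ortiz
Vs left-handers: Ortiz 84/126 = 66.7%, Chen 62/106 = 58.5% → Ortiz
Overall: Ortiz 506/2692 = 18.8%, Chen 169/1235 = 13.7% → Ortiz
Ortiz wins overall and in every pitcher group — no reversal.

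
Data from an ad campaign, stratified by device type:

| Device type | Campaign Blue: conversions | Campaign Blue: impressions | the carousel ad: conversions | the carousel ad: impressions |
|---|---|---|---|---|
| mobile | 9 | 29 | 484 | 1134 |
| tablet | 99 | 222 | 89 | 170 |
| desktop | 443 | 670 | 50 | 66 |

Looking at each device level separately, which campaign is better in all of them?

the carousel ad

Mobile: Campaign Blue 9/29 = 31.0%, the carousel ad 484/1134 = 42.7% → the carousel ad
Tablet: Campaign Blue 99/222 = 44.6%, the carousel ad 89/170 = 52.4% → the carousel ad
Desktop: Campaign Blue 443/670 = 66.1%, the carousel ad 50/66 = 75.8% → the carousel ad
The carousel ad has the higher rate in all 3 groups.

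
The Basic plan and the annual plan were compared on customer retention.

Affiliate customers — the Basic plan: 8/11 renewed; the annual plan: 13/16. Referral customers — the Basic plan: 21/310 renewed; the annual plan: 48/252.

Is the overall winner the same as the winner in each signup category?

Yes

Affiliate: the Basic plan 8/11 = 72.7%, the annual plan 13/16 = 81.2% → the annual plan
Referral: the Basic plan 21/310 = 6.8%, the annual plan 48/252 = 19.0% → the annual plan
Overall: the Basic plan 29/321 = 9.0%, the annual plan 61/268 = 22.8% → the annual plan
The annual plan wins overall and in every signup group — no reversal.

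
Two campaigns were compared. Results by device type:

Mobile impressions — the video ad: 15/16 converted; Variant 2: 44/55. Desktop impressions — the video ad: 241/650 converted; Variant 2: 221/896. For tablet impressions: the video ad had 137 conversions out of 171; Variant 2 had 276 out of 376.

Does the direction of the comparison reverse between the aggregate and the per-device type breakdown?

Mobile: the video ad 15/16 = 93.8%, Variant 2 44/55 = 80.0% → the video ad
Desktop: the video ad 241/650 = 37.1%, Variant 2 221/896 = 24.7% → the video ad
Tablet: the video ad 137/171 = 80.1%, Variant 2 276/376 = 73.4% → the video ad
Overall: the video ad 393/837 = 47.0%, Variant 2 541/1327 = 40.8% → the video ad
The video ad wins overall and in every device group — no reversal.

No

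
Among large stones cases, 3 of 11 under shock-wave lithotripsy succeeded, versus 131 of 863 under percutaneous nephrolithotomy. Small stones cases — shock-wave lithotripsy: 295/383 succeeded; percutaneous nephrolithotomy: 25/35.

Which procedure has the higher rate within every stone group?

shock-wave lithotripsy

Large stones: shock-wave lithotripsy 3/11 = 27.3%, percutaneous nephrolithotomy 131/863 = 15.2% → shock-wave lithotripsy
Small stones: shock-wave lithotripsy 295/383 = 77.0%, percutaneous nephrolithotomy 25/35 = 71.4% → shock-wave lithotripsy
Shock-wave lithotripsy has the higher rate in both groups.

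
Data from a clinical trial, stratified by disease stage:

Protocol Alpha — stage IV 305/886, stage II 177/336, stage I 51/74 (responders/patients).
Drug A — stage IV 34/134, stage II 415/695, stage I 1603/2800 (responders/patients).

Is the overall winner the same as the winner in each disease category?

Stage IV: Protocol Alpha 305/886 = 34.4%, Drug A 34/134 = 25.4% → Protocol Alpha
Stage II: Protocol Alpha 177/336 = 52.7%, Drug A 415/695 = 59.7% → Drug A
Stage I: Protocol Alpha 51/74 = 68.9%, Drug A 1603/2800 = 57.2% → Protocol Alpha
Overall: Protocol Alpha 533/1296 = 41.1%, Drug A 2052/3629 = 56.5% → Drug A
Neither sweeps: Protocol Alpha wins 2 of 3 groups, Drug A wins 1. Drug A wins overall but not every group — no Simpson reversal.

No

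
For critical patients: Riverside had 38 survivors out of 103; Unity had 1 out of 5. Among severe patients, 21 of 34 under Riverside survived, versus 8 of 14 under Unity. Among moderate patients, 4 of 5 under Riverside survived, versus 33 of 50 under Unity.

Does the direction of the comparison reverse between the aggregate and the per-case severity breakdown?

Critical: Riverside 38/103 = 36.9%, Unity 1/5 = 20.0% → Riverside
Severe: Riverside 21/34 = 61.8%, Unity 8/14 = 57.1% → Riverside
Moderate: Riverside 4/5 = 80.0%, Unity 33/50 = 66.0% → Riverside
Overall: Riverside 63/142 = 44.4%, Unity 42/69 = 60.9% → Unity
Riverside wins each case group but Unity wins overall — the comparison reverses. Riverside's patients skew toward critical, which has a lower base rate.

Yes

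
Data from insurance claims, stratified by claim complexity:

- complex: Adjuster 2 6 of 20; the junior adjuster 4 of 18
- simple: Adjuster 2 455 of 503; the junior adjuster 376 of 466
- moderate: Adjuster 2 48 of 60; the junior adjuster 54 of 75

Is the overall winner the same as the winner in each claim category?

Yes

Complex: Adjuster 2 6/20 = 30.0%, the junior adjuster 4/18 = 22.2% → Adjuster 2
Simple: Adjuster 2 455/503 = 90.5%, the junior adjuster 376/466 = 80.7% → Adjuster 2
Moderate: Adjuster 2 48/60 = 80.0%, the junior adjuster 54/75 = 72.0% → Adjuster 2
Overall: Adjuster 2 509/583 = 87.3%, the junior adjuster 434/559 = 77.6% → Adjuster 2
Adjuster 2 wins overall and in every claim group — no reversal.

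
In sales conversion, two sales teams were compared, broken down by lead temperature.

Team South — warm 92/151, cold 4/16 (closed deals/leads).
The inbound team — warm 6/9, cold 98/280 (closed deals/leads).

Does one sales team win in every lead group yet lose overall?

Yes

Warm: Team South 92/151 = 60.9%, the inbound team 6/9 = 66.7% → the inbound team
Cold: Team South 4/16 = 25.0%, the inbound team 98/280 = 35.0% → the inbound team
Overall: Team South 96/167 = 57.5%, the inbound team 104/289 = 36.0% → Team South
The inbound team wins each lead group but Team South wins overall — the comparison reverses. The inbound team's leads skew toward cold, which has a lower base rate.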